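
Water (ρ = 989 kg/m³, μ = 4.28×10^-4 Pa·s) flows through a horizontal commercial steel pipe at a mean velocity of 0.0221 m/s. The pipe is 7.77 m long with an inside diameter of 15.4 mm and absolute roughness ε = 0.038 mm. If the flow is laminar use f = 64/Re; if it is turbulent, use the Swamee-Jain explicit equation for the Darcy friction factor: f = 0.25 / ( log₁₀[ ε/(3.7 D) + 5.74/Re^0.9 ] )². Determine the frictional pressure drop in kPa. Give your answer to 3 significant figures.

Reynolds number Re = ρVD/μ = 989 · 0.0221 · 0.0154 / 0.000428 = 786.4.
Re < 2300 → laminar flow, so f = 64/Re = 64/786.4 = 0.08138 (the turbulent correlation is not needed).
Darcy-Weisbach: ΔP = f(L/D)(ρV²/2) = 0.08138·(7.77/0.0154)·(989·0.0221²/2) = 0.08138·504.5·0.2415 = 9.917 Pa.
ΔP = 9.917 Pa = 0.00992 kPa.

ΔP ≈ 0.00992 kPa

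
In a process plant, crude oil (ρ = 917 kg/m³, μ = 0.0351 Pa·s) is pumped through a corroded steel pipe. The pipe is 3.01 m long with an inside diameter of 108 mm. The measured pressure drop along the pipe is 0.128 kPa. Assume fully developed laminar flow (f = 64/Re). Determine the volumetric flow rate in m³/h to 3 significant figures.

Q ≈ 14.6 m³/h

For laminar flow, f = 64/Re with Re = ρVD/μ, so Darcy-Weisbach reduces to ΔP = 32μLV/D². Solving for V: V = ΔP·D²/(32μL) = 128·(0.108)²/(32·0.0351·3.01) = 0.4416 m/s.
Check: Re = ρVD/μ = 917·0.4416·0.108/0.0351 = 1246 < 2300, so the laminar assumption holds.
Q = V·A = 0.4416·(π/4·0.108²) = 0.004045 m³/s = 14.6 m³/h.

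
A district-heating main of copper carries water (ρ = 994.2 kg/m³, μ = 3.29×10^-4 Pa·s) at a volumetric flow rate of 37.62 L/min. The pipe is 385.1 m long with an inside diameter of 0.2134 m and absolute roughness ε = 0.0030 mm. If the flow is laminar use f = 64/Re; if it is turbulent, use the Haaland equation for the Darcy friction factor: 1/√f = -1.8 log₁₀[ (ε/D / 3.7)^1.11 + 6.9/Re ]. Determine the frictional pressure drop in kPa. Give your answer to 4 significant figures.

ΔP ≈ 0.008238 kPa

Q = 37.62 L/min = 37.62/60000 = 0.000627 m³/s.
Cross-sectional area A = πD²/4 = π(0.2134)²/4 = 0.03577 m²; mean velocity V = Q/A = 0.000627/0.03577 = 0.01753 m/s.
Reynolds number Re = ρVD/μ = 994.2 · 0.01753 · 0.2134 / 0.000329 = 1.13e+04.
Re > 4000 → turbulent. Relative roughness ε/D = 3e-06/0.2134 = 1.41e-05. Haaland: 1/√f = -1.8 log₁₀[(1.41e-05/3.7)^1.11 + 6.9/1.13e+04] = -1.8 log₁₀[9.63e-07 + 0.00061] = 5.785, so f = 0.02988.
Darcy-Weisbach: ΔP = f(L/D)(ρV²/2) = 0.02988·(385.1/0.2134)·(994.2·0.01753²/2) = 0.02988·1805·0.1528 = 8.238 Pa.
ΔP = 8.238 Pa = 0.008238 kPa.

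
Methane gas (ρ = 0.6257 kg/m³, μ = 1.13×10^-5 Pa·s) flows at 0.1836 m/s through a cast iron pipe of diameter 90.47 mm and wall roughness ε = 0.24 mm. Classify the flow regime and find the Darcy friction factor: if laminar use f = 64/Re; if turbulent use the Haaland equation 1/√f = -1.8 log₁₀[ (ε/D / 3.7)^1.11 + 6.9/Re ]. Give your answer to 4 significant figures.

Re = ρVD/μ = 0.6257·0.1836·0.09047/1.13e-05 = 919.7.
Re < 2300 → laminar, so f = 64/Re = 0.06958 (roughness is irrelevant in laminar flow).

f ≈ 0.06958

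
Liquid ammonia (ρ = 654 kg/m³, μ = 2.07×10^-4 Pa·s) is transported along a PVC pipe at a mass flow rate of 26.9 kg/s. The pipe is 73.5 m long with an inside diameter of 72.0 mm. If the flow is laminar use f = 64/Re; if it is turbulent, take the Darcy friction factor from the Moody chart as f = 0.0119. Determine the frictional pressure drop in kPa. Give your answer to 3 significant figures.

A = πD²/4 = π(0.072)²/4 = 0.004072 m²; mean velocity V = ṁ/(ρA) = 26.9/(654 · 0.004072) = 10.1 m/s.
Reynolds number Re = ρVD/μ = 654 · 10.1 · 0.072 / 0.000207 = 2.298e+06.
Re > 4000 → turbulent; use the Moody-chart value f = 0.0119.
Darcy-Weisbach: ΔP = f(L/D)(ρV²/2) = 0.0119·(73.5/0.072)·(654·10.1²/2) = 0.0119·1021·3.337e+04 = 4.054e+05 Pa.
ΔP = 4.054e+05 Pa = 405 kPa.

ΔP ≈ 405 kPa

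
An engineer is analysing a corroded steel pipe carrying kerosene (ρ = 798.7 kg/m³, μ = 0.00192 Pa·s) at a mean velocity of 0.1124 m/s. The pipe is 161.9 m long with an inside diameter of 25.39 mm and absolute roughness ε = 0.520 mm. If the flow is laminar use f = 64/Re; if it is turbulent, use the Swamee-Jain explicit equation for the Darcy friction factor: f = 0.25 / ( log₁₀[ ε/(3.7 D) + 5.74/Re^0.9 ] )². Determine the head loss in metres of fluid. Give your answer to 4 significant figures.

h_f ≈ 0.2214 m

Reynolds number Re = ρVD/μ = 798.7 · 0.1124 · 0.02539 / 0.00192 = 1187.
Re < 2300 → laminar flow, so f = 64/Re = 64/1187 = 0.05391 (the turbulent correlation is not needed).
Darcy-Weisbach: ΔP = f(L/D)(ρV²/2) = 0.05391·(161.9/0.02539)·(798.7·0.1124²/2) = 0.05391·6377·5.045 = 1734 Pa.
Head loss h_f = ΔP/(ρg) = 1734/(798.7·9.81) = 0.2214 m.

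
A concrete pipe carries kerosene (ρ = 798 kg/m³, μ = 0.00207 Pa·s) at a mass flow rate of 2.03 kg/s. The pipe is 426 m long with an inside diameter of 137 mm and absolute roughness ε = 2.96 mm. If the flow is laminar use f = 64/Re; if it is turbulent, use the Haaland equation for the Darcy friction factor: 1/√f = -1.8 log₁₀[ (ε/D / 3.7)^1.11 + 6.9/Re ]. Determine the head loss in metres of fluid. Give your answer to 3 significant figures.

h_f ≈ 0.255 m

A = πD²/4 = π(0.137)²/4 = 0.01474 m²; mean velocity V = ṁ/(ρA) = 2.03/(798 · 0.01474) = 0.1726 m/s.
Reynolds number Re = ρVD/μ = 798 · 0.1726 · 0.137 / 0.00207 = 9114.
Re > 4000 → turbulent. Relative roughness ε/D = 0.00296/0.137 = 0.0216. Haaland: 1/√f = -1.8 log₁₀[(0.0216/3.7)^1.11 + 6.9/9114] = -1.8 log₁₀[0.00332 + 0.000757] = 4.302, so f = 0.05403.
Darcy-Weisbach: ΔP = f(L/D)(ρV²/2) = 0.05403·(426/0.137)·(798·0.1726²/2) = 0.05403·3109·11.88 = 1996 Pa.
Head loss h_f = ΔP/(ρg) = 1996/(798·9.81) = 0.255 m.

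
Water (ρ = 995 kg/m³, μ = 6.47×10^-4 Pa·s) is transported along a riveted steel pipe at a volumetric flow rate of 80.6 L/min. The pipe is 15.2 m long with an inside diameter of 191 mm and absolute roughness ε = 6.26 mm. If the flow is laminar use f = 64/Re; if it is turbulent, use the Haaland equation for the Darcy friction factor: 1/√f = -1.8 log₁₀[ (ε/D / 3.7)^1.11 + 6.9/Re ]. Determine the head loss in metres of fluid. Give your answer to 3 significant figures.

Q = 80.6 L/min = 80.6/60000 = 0.001343 m³/s.
Cross-sectional area A = πD²/4 = π(0.191)²/4 = 0.02865 m²; mean velocity V = Q/A = 0.001343/0.02865 = 0.04688 m/s.
Reynolds number Re = ρVD/μ = 995 · 0.04688 · 0.191 / 0.000647 = 1.377e+04.
Re > 4000 → turbulent. Relative roughness ε/D = 0.00626/0.191 = 0.0328. Haaland: 1/√f = -1.8 log₁₀[(0.0328/3.7)^1.11 + 6.9/1.377e+04] = -1.8 log₁₀[0.00527 + 0.000501] = 4.03, so f = 0.06157.
Darcy-Weisbach: ΔP = f(L/D)(ρV²/2) = 0.06157·(15.2/0.191)·(995·0.04688²/2) = 0.06157·79.58·1.094 = 5.358 Pa.
Head loss h_f = ΔP/(ρg) = 5.358/(995·9.81) = 5.49×10^-4 m.

h_f ≈ 5.49×10^-4 m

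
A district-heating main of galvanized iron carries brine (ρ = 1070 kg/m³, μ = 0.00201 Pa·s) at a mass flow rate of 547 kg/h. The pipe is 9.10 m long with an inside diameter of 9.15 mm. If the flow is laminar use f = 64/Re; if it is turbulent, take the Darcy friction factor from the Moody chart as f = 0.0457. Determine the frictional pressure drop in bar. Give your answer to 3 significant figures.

ΔP ≈ 1.13 bar

ṁ = 547 kg/h = 547/3600 = 0.1519 kg/s.
A = πD²/4 = π(0.00915)²/4 = 6.576e-05 m²; mean velocity V = ṁ/(ρA) = 0.1519/(1070 · 6.576e-05) = 2.16 m/s.
Reynolds number Re = ρVD/μ = 1070 · 2.16 · 0.00915 / 0.00201 = 1.052e+04.
Re > 4000 → turbulent; use the Moody-chart value f = 0.0457.
Darcy-Weisbach: ΔP = f(L/D)(ρV²/2) = 0.0457·(9.1/0.00915)·(1070·2.16²/2) = 0.0457·994.5·2495 = 1.134e+05 Pa.
ΔP = 1.134e+05 Pa = 1.13 bar.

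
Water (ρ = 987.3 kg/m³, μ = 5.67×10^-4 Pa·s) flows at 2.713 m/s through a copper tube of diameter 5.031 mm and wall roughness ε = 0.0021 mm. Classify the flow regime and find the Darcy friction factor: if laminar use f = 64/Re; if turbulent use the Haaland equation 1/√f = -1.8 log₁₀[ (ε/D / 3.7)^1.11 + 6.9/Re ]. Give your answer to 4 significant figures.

f ≈ 0.02550

Re = ρVD/μ = 987.3·2.713·0.005031/0.000567 = 2.377e+04.
Re > 4000 → turbulent. ε/D = 2.1e-06/0.005031 = 0.000417; Haaland: 1/√f = -1.8 log₁₀[4.15e-05 + 0.00029] = 6.262, so f = 0.0255.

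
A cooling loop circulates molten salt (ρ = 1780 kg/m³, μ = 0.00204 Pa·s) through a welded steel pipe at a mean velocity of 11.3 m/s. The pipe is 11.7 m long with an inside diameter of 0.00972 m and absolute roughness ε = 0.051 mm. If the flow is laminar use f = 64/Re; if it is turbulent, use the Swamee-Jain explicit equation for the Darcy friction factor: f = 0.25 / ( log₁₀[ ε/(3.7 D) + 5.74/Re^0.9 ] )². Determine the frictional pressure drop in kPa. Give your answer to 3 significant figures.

Reynolds number Re = ρVD/μ = 1780 · 11.3 · 0.00972 / 0.00204 = 9.584e+04.
Re > 4000 → turbulent. Relative roughness ε/D = 5.1e-05/0.00972 = 0.00525. Swamee-Jain: f = 0.25/(log₁₀[0.00525/3.7 + 5.74/9.584e+04^0.9])² = 0.25/(log₁₀[0.00142 + 0.000189])² = 0.25/(-2.794)² = 0.03202.
Darcy-Weisbach: ΔP = f(L/D)(ρV²/2) = 0.03202·(11.7/0.00972)·(1780·11.3²/2) = 0.03202·1204·1.136e+05 = 4.381e+06 Pa.
ΔP = 4.381e+06 Pa = 4380 kPa.

ΔP ≈ 4380 kPa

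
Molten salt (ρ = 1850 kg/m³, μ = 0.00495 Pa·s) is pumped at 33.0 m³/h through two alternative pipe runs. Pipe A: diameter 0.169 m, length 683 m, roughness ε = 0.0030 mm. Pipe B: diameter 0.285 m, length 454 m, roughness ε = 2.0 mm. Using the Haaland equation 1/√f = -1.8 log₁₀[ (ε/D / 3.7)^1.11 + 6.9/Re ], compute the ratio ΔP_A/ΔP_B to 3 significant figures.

Pipe A: V = Q/A = 0.009167/0.02243 = 0.4086 m/s; Re = 2.581e+04; ε/D = 1.78e-05; Haaland → f = 0.0242; ΔP_A = f(L/D)(ρV²/2) = 1.511e+04 Pa.
Pipe B: V = Q/A = 0.009167/0.06379 = 0.1437 m/s; Re = 1.531e+04; ε/D = 0.00702; Haaland → f = 0.03792; ΔP_B = f(L/D)(ρV²/2) = 1154 Pa.
ΔP_A/ΔP_B = 1.511e+04/1154 = 13.1.

ΔP_A/ΔP_B ≈ 13.1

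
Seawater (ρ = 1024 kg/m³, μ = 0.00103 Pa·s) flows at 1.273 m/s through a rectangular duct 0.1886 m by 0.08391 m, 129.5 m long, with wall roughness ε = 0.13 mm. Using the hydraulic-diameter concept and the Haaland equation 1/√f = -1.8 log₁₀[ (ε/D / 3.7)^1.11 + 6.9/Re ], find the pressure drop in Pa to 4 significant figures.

ΔP ≈ 20120 Pa

Hydraulic diameter D_h = 4A/P = 4·(0.1886·0.08391)/(2·(0.1886+0.08391)) = 0.0633/0.545 = 0.1161 m.
Re = ρVD_h/μ = 1024·1.273·0.1161/0.00103 = 1.47e+05.
ε/D_h = 0.00013/0.1161 = 0.00112; Haaland gives 1/√f = -1.8 log₁₀[0.000124+4.69e-05] = 6.781, so f = 0.02175.
ΔP = f(L/D_h)(ρV²/2) = 0.02175·129.5/0.1161·829.7 = 2.012e+04 Pa.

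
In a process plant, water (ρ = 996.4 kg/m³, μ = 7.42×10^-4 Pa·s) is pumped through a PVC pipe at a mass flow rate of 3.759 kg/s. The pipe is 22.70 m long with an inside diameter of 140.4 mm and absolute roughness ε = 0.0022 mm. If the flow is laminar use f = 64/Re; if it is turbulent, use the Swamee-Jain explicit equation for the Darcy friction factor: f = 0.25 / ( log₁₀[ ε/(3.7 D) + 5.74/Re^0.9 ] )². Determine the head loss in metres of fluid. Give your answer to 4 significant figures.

A = πD²/4 = π(0.1404)²/4 = 0.01548 m²; mean velocity V = ṁ/(ρA) = 3.759/(996.4 · 0.01548) = 0.2437 m/s.
Reynolds number Re = ρVD/μ = 996.4 · 0.2437 · 0.1404 / 0.000742 = 4.594e+04.
Re > 4000 → turbulent. Relative roughness ε/D = 2.2e-06/0.1404 = 1.57e-05. Swamee-Jain: f = 0.25/(log₁₀[1.57e-05/3.7 + 5.74/4.594e+04^0.9])² = 0.25/(log₁₀[4.24e-06 + 0.000366])² = 0.25/(-3.432)² = 0.02122.
Darcy-Weisbach: ΔP = f(L/D)(ρV²/2) = 0.02122·(22.7/0.1404)·(996.4·0.2437²/2) = 0.02122·161.7·29.58 = 101.5 Pa.
Head loss h_f = ΔP/(ρg) = 101.5/(996.4·9.81) = 0.01039 m.

h_f ≈ 0.01039 m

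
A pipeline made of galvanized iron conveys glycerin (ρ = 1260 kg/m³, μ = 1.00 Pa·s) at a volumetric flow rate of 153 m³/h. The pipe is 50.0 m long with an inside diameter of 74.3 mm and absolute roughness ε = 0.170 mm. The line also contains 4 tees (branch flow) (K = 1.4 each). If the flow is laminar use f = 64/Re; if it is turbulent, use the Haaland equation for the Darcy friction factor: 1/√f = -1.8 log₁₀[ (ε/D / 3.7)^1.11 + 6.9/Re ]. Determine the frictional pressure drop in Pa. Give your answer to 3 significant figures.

Q = 153 m³/h = 153/3600 = 0.0425 m³/s.
Cross-sectional area A = πD²/4 = π(0.0743)²/4 = 0.004336 m²; mean velocity V = Q/A = 0.0425/0.004336 = 9.802 m/s.
Reynolds number Re = ρVD/μ = 1260 · 9.802 · 0.0743 / 1 = 917.7.
Re < 2300 → laminar flow, so f = 64/Re = 64/917.7 = 0.06974 (the turbulent correlation is not needed).
Total minor-loss coefficient ΣK = 4·1.4 = 5.6.
ΔP = [f·L/D + ΣK]·(ρV²/2) = [0.06974·50/0.0743 + 5.6]·(1260·9.802²/2) = [46.93 + 5.6]·6.053e+04 = 3.18e+06 Pa.

ΔP ≈ 3.18×10^6 Pa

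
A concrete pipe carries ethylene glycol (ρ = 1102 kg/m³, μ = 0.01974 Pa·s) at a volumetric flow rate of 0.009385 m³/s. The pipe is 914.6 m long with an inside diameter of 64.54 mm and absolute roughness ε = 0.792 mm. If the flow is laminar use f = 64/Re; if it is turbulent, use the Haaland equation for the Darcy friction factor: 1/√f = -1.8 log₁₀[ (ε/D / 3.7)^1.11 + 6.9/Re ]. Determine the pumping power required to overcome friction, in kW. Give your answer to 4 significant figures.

P ≈ 27.26 kW

Cross-sectional area A = πD²/4 = π(0.06454)²/4 = 0.003272 m²; mean velocity V = Q/A = 0.009385/0.003272 = 2.869 m/s.
Reynolds number Re = ρVD/μ = 1102 · 2.869 · 0.06454 / 0.0197 = 1.034e+04.
Re > 4000 → turbulent. Relative roughness ε/D = 0.000792/0.06454 = 0.0123. Haaland: 1/√f = -1.8 log₁₀[(0.0123/3.7)^1.11 + 6.9/1.034e+04] = -1.8 log₁₀[0.00177 + 0.000668] = 4.703, so f = 0.0452.
Darcy-Weisbach: ΔP = f(L/D)(ρV²/2) = 0.0452·(914.6/0.06454)·(1102·2.869²/2) = 0.0452·1.417e+04·4534 = 2.905e+06 Pa.
Pumping power P = QΔP = 0.009385·2.905e+06 = 27260 W = 27.26 kW.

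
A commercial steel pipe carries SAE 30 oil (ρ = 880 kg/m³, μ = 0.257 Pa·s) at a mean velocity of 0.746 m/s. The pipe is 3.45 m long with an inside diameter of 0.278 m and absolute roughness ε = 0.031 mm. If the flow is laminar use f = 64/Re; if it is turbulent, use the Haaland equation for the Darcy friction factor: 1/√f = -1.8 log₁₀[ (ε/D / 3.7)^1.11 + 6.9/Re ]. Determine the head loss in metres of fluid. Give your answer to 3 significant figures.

h_f ≈ 0.0317 m

Reynolds number Re = ρVD/μ = 880 · 0.746 · 0.278 / 0.257 = 710.1.
Re < 2300 → laminar flow, so f = 64/Re = 64/710.1 = 0.09013 (the turbulent correlation is not needed).
Darcy-Weisbach: ΔP = f(L/D)(ρV²/2) = 0.09013·(3.45/0.278)·(880·0.746²/2) = 0.09013·12.41·244.9 = 273.9 Pa.
Head loss h_f = ΔP/(ρg) = 273.9/(880·9.81) = 0.0317 m.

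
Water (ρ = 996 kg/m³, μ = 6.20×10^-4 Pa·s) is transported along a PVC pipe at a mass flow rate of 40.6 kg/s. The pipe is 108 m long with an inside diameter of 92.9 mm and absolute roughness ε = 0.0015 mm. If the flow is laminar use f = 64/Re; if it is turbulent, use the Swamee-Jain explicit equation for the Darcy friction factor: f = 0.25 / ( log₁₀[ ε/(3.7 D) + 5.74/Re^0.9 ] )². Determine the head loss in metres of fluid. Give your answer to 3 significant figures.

A = πD²/4 = π(0.0929)²/4 = 0.006778 m²; mean velocity V = ṁ/(ρA) = 40.6/(996 · 0.006778) = 6.014 m/s.
Reynolds number Re = ρVD/μ = 996 · 6.014 · 0.0929 / 0.00062 = 8.975e+05.
Re > 4000 → turbulent. Relative roughness ε/D = 1.5e-06/0.0929 = 1.61e-05. Swamee-Jain: f = 0.25/(log₁₀[1.61e-05/3.7 + 5.74/8.975e+05^0.9])² = 0.25/(log₁₀[4.36e-06 + 2.52e-05])² = 0.25/(-4.529)² = 0.01219.
Darcy-Weisbach: ΔP = f(L/D)(ρV²/2) = 0.01219·(108/0.0929)·(996·6.014²/2) = 0.01219·1163·1.801e+04 = 2.551e+05 Pa.
Head loss h_f = ΔP/(ρg) = 2.551e+05/(996·9.81) = 26.1 m.

h_f ≈ 26.1 m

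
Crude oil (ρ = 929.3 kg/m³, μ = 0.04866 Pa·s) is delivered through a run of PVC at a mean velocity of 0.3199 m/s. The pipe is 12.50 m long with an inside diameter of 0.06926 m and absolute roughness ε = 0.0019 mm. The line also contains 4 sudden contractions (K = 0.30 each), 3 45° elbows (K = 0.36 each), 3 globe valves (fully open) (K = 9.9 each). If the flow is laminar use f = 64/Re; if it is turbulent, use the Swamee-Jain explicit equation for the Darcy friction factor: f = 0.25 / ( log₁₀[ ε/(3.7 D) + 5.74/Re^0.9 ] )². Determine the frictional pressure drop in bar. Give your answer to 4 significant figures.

ΔP ≈ 0.02819 bar

Reynolds number Re = ρVD/μ = 929.3 · 0.3199 · 0.06926 / 0.0487 = 423.1.
Re < 2300 → laminar flow, so f = 64/Re = 64/423.1 = 0.1513 (the turbulent correlation is not needed).
Total minor-loss coefficient ΣK = 4·0.3 + 3·0.36 + 3·9.9 = 32.
ΔP = [f·L/D + ΣK]·(ρV²/2) = [0.1513·12.5/0.06926 + 32]·(929.3·0.3199²/2) = [27.3 + 32]·47.55 = 2819 Pa.
ΔP = 2819 Pa = 0.02819 bar.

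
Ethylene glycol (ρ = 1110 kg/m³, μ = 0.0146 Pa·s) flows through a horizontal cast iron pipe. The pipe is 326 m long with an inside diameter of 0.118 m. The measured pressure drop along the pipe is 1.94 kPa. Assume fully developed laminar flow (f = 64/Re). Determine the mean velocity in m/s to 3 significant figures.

V ≈ 0.177 m/s

For laminar flow, f = 64/Re with Re = ρVD/μ, so Darcy-Weisbach reduces to ΔP = 32μLV/D². Solving for V: V = ΔP·D²/(32μL) = 1940·(0.118)²/(32·0.0146·326) = 0.1774 m/s.
Check: Re = ρVD/μ = 1110·0.1774·0.118/0.0146 = 1591 < 2300, so the laminar assumption holds.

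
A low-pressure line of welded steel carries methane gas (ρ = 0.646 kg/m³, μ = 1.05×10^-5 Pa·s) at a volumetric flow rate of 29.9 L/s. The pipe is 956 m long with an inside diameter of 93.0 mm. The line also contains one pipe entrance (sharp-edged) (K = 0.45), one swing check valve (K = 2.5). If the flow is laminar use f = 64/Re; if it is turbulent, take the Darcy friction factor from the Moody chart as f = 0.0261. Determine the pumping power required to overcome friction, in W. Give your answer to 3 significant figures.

P ≈ 50.8 W

Q = 29.9 L/s = 29.9/1000 = 0.0299 m³/s.
Cross-sectional area A = πD²/4 = π(0.093)²/4 = 0.006793 m²; mean velocity V = Q/A = 0.0299/0.006793 = 4.402 m/s.
Reynolds number Re = ρVD/μ = 0.646 · 4.402 · 0.093 / 1.05e-05 = 2.518e+04.
Re > 4000 → turbulent; use the Moody-chart value f = 0.0261.
Total minor-loss coefficient ΣK = 1·0.45 + 1·2.5 = 2.95.
ΔP = [f·L/D + ΣK]·(ρV²/2) = [0.0261·956/0.093 + 2.95]·(0.646·4.402²/2) = [268.3 + 2.95]·6.258 = 1697 Pa.
Pumping power P = QΔP = 0.0299·1697 = 50.75 W = 50.8 W.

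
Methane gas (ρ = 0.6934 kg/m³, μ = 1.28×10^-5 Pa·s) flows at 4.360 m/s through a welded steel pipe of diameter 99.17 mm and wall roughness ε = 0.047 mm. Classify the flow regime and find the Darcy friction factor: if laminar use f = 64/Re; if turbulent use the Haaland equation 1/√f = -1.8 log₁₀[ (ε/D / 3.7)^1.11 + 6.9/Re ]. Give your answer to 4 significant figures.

f ≈ 0.02570

Re = ρVD/μ = 0.6934·4.36·0.09917/1.28e-05 = 2.342e+04.
Re > 4000 → turbulent. ε/D = 4.7e-05/0.09917 = 0.000474; Haaland: 1/√f = -1.8 log₁₀[4.78e-05 + 0.000295] = 6.238, so f = 0.0257.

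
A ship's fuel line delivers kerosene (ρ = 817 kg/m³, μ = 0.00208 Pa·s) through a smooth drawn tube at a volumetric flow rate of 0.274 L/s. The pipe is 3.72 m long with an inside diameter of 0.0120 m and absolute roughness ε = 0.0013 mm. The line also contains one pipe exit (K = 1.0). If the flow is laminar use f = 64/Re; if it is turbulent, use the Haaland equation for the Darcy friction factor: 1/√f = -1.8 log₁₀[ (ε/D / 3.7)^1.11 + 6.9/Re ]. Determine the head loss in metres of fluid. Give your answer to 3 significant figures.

Q = 0.274 L/s = 0.274/1000 = 0.000274 m³/s.
Cross-sectional area A = πD²/4 = π(0.012)²/4 = 0.0001131 m²; mean velocity V = Q/A = 0.000274/0.0001131 = 2.423 m/s.
Reynolds number Re = ρVD/μ = 817 · 2.423 · 0.012 / 0.00208 = 1.142e+04.
Re > 4000 → turbulent. Relative roughness ε/D = 1.3e-06/0.012 = 0.000108. Haaland: 1/√f = -1.8 log₁₀[(0.000108/3.7)^1.11 + 6.9/1.142e+04] = -1.8 log₁₀[9.29e-06 + 0.000604] = 5.782, so f = 0.02991.
Total minor-loss coefficient ΣK = 1·1 = 1.
ΔP = [f·L/D + ΣK]·(ρV²/2) = [0.02991·3.72/0.012 + 1]·(817·2.423²/2) = [9.273 + 1]·2398 = 2.463e+04 Pa.
Head loss h_f = ΔP/(ρg) = 2.463e+04/(817·9.81) = 3.07 m.

h_f ≈ 3.07 m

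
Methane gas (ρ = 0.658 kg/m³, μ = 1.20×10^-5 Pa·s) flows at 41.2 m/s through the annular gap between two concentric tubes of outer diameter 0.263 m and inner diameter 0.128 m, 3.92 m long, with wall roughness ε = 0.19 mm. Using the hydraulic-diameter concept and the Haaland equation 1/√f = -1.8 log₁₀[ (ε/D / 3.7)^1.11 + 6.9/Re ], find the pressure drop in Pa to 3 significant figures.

Hydraulic diameter D_h = 4A/P = D_o - D_i = 0.263 - 0.128 = 0.135 m.
Re = ρVD_h/μ = 0.658·41.2·0.135/1.2e-05 = 3.05e+05.
ε/D_h = 0.00019/0.135 = 0.00141; Haaland gives 1/√f = -1.8 log₁₀[0.00016+2.26e-05] = 6.729, so f = 0.02208.
ΔP = f(L/D_h)(ρV²/2) = 0.02208·3.92/0.135·558.5 = 358.1 Pa.

ΔP ≈ 358 Pa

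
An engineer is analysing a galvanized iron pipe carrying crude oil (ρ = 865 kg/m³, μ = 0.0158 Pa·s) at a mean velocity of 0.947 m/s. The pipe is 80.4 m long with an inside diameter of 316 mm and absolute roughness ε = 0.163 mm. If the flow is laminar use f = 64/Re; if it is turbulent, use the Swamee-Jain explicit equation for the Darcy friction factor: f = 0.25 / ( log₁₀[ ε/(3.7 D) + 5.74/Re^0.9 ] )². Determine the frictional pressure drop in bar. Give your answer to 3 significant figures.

ΔP ≈ 0.0279 bar

Reynolds number Re = ρVD/μ = 865 · 0.947 · 0.316 / 0.0158 = 1.638e+04.
Re > 4000 → turbulent. Relative roughness ε/D = 0.000163/0.316 = 0.000516. Swamee-Jain: f = 0.25/(log₁₀[0.000516/3.7 + 5.74/1.638e+04^0.9])² = 0.25/(log₁₀[0.000139 + 0.000925])² = 0.25/(-2.973)² = 0.02828.
Darcy-Weisbach: ΔP = f(L/D)(ρV²/2) = 0.02828·(80.4/0.316)·(865·0.947²/2) = 0.02828·254.4·387.9 = 2791 Pa.
ΔP = 2791 Pa = 0.0279 bar.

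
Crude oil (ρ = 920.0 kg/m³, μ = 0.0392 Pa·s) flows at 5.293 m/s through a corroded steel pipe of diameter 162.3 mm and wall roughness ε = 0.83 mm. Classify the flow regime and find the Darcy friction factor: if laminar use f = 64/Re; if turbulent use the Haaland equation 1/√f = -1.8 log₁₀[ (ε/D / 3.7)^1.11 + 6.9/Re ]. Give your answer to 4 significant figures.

f ≈ 0.03441

Re = ρVD/μ = 920·5.293·0.1623/0.0392 = 2.016e+04.
Re > 4000 → turbulent. ε/D = 0.00083/0.1623 = 0.00511; Haaland: 1/√f = -1.8 log₁₀[0.00067 + 0.000342] = 5.391, so f = 0.03441.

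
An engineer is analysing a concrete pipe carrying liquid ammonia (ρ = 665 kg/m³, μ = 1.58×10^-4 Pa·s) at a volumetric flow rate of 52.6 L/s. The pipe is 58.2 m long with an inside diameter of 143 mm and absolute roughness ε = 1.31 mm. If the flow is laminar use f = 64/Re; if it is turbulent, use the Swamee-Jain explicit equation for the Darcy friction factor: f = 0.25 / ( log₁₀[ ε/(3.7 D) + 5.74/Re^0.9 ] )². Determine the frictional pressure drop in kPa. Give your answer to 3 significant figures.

ΔP ≈ 53.5 kPa

Q = 52.6 L/s = 52.6/1000 = 0.0526 m³/s.
Cross-sectional area A = πD²/4 = π(0.143)²/4 = 0.01606 m²; mean velocity V = Q/A = 0.0526/0.01606 = 3.275 m/s.
Reynolds number Re = ρVD/μ = 665 · 3.275 · 0.143 / 0.000158 = 1.971e+06.
Re > 4000 → turbulent. Relative roughness ε/D = 0.00131/0.143 = 0.00916. Swamee-Jain: f = 0.25/(log₁₀[0.00916/3.7 + 5.74/1.971e+06^0.9])² = 0.25/(log₁₀[0.00248 + 1.24e-05])² = 0.25/(-2.604)² = 0.03687.
Darcy-Weisbach: ΔP = f(L/D)(ρV²/2) = 0.03687·(58.2/0.143)·(665·3.275²/2) = 0.03687·407·3566 = 5.351e+04 Pa.
ΔP = 5.351e+04 Pa = 53.5 kPa.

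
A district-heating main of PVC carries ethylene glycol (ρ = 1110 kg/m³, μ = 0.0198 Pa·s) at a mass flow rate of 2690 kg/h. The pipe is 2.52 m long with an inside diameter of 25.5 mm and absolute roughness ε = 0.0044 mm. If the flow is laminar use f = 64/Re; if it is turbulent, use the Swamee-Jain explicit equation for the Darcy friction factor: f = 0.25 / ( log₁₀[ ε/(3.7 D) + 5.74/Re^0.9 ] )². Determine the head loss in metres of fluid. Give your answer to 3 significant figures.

ṁ = 2690 kg/h = 2690/3600 = 0.7472 kg/s.
A = πD²/4 = π(0.0255)²/4 = 0.0005107 m²; mean velocity V = ṁ/(ρA) = 0.7472/(1110 · 0.0005107) = 1.318 m/s.
Reynolds number Re = ρVD/μ = 1110 · 1.318 · 0.0255 / 0.0198 = 1884.
Re < 2300 → laminar flow, so f = 64/Re = 64/1884 = 0.03396 (the turbulent correlation is not needed).
Darcy-Weisbach: ΔP = f(L/D)(ρV²/2) = 0.03396·(2.52/0.0255)·(1110·1.318²/2) = 0.03396·98.82·964.3 = 3237 Pa.
Head loss h_f = ΔP/(ρg) = 3237/(1110·9.81) = 0.297 m.

h_f ≈ 0.297 m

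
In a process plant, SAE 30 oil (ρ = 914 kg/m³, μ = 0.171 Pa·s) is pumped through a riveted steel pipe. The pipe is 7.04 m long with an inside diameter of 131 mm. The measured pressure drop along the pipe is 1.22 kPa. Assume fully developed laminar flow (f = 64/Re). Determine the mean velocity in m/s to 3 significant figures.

V ≈ 0.543 m/s

For laminar flow, f = 64/Re with Re = ρVD/μ, so Darcy-Weisbach reduces to ΔP = 32μLV/D². Solving for V: V = ΔP·D²/(32μL) = 1220·(0.131)²/(32·0.171·7.04) = 0.5435 m/s.
Check: Re = ρVD/μ = 914·0.5435·0.131/0.171 = 380.5 < 2300, so the laminar assumption holds.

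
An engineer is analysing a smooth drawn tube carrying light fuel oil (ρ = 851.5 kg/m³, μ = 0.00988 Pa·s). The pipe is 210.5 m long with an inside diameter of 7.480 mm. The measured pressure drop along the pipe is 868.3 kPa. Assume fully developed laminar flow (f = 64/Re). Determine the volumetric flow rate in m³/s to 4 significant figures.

For laminar flow, f = 64/Re with Re = ρVD/μ, so Darcy-Weisbach reduces to ΔP = 32μLV/D². Solving for V: V = ΔP·D²/(32μL) = 8.683e+05·(0.00748)²/(32·0.00988·210.5) = 0.73 m/s.
Check: Re = ρVD/μ = 851.5·0.73·0.00748/0.00988 = 470.6 < 2300, so the laminar assumption holds.
Q = V·A = 0.73·(π/4·0.00748²) = 3.208e-05 m³/s = 3.208×10^-5 m³/s.

Q ≈ 3.208×10^-5 m³/s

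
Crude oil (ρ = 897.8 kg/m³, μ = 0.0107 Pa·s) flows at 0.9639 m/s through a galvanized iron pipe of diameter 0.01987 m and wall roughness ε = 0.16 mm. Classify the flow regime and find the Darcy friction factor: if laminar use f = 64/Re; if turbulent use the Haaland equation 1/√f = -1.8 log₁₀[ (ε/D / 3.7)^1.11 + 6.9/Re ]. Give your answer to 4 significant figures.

Re = ρVD/μ = 897.8·0.9639·0.01987/0.0107 = 1607.
Re < 2300 → laminar, so f = 64/Re = 0.03982 (roughness is irrelevant in laminar flow).

f ≈ 0.03982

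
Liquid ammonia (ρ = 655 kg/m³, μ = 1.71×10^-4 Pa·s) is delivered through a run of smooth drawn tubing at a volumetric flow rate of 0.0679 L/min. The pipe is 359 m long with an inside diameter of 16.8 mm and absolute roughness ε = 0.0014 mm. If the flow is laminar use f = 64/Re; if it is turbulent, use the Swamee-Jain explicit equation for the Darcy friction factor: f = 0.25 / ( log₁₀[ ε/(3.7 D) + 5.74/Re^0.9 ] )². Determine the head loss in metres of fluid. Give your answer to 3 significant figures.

h_f ≈ 0.00553 m

Q = 0.0679 L/min = 0.0679/60000 = 1.132e-06 m³/s.
Cross-sectional area A = πD²/4 = π(0.0168)²/4 = 0.0002217 m²; mean velocity V = Q/A = 1.132e-06/0.0002217 = 0.005105 m/s.
Reynolds number Re = ρVD/μ = 655 · 0.005105 · 0.0168 / 0.000171 = 328.5.
Re < 2300 → laminar flow, so f = 64/Re = 64/328.5 = 0.1948 (the turbulent correlation is not needed).
Darcy-Weisbach: ΔP = f(L/D)(ρV²/2) = 0.1948·(359/0.0168)·(655·0.005105²/2) = 0.1948·2.137e+04·0.008536 = 35.53 Pa.
Head loss h_f = ΔP/(ρg) = 35.53/(655·9.81) = 0.00553 m.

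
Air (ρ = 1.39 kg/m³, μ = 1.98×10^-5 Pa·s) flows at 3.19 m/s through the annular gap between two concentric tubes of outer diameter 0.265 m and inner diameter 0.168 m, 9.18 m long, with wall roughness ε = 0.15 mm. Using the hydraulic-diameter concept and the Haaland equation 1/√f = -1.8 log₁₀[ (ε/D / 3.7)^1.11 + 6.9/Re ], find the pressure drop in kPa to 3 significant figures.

ΔP ≈ 0.0189 kPa

Hydraulic diameter D_h = 4A/P = D_o - D_i = 0.265 - 0.168 = 0.097 m.
Re = ρVD_h/μ = 1.39·3.19·0.097/1.98e-05 = 2.172e+04.
ε/D_h = 0.00015/0.097 = 0.00155; Haaland gives 1/√f = -1.8 log₁₀[0.000178+0.000318] = 5.949, so f = 0.02825.
ΔP = f(L/D_h)(ρV²/2) = 0.02825·9.18/0.097·7.072 = 18.91 Pa.
ΔP = 0.0189 kPa.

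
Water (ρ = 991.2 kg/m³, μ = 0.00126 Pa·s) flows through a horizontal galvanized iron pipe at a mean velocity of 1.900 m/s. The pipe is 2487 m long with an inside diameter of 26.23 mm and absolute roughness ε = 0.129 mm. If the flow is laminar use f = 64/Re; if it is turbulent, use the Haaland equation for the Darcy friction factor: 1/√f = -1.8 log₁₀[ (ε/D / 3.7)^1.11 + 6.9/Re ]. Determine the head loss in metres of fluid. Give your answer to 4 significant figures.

h_f ≈ 564.8 m

Reynolds number Re = ρVD/μ = 991.2 · 1.9 · 0.02623 / 0.00126 = 3.921e+04.
Re > 4000 → turbulent. Relative roughness ε/D = 0.000129/0.02623 = 0.00492. Haaland: 1/√f = -1.8 log₁₀[(0.00492/3.7)^1.11 + 6.9/3.921e+04] = -1.8 log₁₀[0.000641 + 0.000176] = 5.558, so f = 0.03238.
Darcy-Weisbach: ΔP = f(L/D)(ρV²/2) = 0.03238·(2487/0.02623)·(991.2·1.9²/2) = 0.03238·9.482e+04·1789 = 5.492e+06 Pa.
Head loss h_f = ΔP/(ρg) = 5.492e+06/(991.2·9.81) = 564.8 m.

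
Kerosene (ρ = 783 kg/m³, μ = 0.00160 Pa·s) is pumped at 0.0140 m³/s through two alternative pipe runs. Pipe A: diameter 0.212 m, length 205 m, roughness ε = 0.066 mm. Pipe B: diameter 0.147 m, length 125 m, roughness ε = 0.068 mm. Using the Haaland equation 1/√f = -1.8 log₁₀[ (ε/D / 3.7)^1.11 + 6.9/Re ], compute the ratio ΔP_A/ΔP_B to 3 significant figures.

Pipe A: V = Q/A = 0.014/0.0353 = 0.3966 m/s; Re = 4.115e+04; ε/D = 0.000311; Haaland → f = 0.0225; ΔP_A = f(L/D)(ρV²/2) = 1340 Pa.
Pipe B: V = Q/A = 0.014/0.01697 = 0.8249 m/s; Re = 5.934e+04; ε/D = 0.000463; Haaland → f = 0.02151; ΔP_B = f(L/D)(ρV²/2) = 4872 Pa.
ΔP_A/ΔP_B = 1340/4872 = 0.275.

ΔP_A/ΔP_B ≈ 0.275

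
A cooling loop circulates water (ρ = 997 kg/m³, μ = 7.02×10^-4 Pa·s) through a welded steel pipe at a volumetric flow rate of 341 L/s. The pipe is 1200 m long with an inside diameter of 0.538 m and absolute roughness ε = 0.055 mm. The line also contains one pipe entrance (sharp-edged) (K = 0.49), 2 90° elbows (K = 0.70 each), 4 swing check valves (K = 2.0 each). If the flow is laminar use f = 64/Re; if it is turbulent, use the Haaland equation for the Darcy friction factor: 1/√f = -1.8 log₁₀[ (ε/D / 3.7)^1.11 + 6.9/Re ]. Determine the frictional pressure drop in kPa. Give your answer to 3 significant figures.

Q = 341 L/s = 341/1000 = 0.341 m³/s.
Cross-sectional area A = πD²/4 = π(0.538)²/4 = 0.2273 m²; mean velocity V = Q/A = 0.341/0.2273 = 1.5 m/s.
Reynolds number Re = ρVD/μ = 997 · 1.5 · 0.538 / 0.000702 = 1.146e+06.
Re > 4000 → turbulent. Relative roughness ε/D = 5.5e-05/0.538 = 0.000102. Haaland: 1/√f = -1.8 log₁₀[(0.000102/3.7)^1.11 + 6.9/1.146e+06] = -1.8 log₁₀[8.71e-06 + 6.02e-06] = 8.697, so f = 0.01322.
Total minor-loss coefficient ΣK = 1·0.49 + 2·0.7 + 4·2 = 9.89.
ΔP = [f·L/D + ΣK]·(ρV²/2) = [0.01322·1200/0.538 + 9.89]·(997·1.5²/2) = [29.49 + 9.89]·1122 = 4.417e+04 Pa.
ΔP = 4.417e+04 Pa = 44.2 kPa.

ΔP ≈ 44.2 kPa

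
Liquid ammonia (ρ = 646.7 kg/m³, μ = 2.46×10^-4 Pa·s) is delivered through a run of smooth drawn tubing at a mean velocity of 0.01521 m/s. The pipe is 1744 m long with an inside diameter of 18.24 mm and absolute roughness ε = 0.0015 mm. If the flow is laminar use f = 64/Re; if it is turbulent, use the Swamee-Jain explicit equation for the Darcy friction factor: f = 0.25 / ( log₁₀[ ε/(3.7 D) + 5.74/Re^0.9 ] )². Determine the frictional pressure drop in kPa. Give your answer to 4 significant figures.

Reynolds number Re = ρVD/μ = 646.7 · 0.01521 · 0.01824 / 0.000246 = 729.3.
Re < 2300 → laminar flow, so f = 64/Re = 64/729.3 = 0.08775 (the turbulent correlation is not needed).
Darcy-Weisbach: ΔP = f(L/D)(ρV²/2) = 0.08775·(1744/0.01824)·(646.7·0.01521²/2) = 0.08775·9.561e+04·0.07481 = 627.6 Pa.
ΔP = 627.6 Pa = 0.6276 kPa.

ΔP ≈ 0.6276 kPa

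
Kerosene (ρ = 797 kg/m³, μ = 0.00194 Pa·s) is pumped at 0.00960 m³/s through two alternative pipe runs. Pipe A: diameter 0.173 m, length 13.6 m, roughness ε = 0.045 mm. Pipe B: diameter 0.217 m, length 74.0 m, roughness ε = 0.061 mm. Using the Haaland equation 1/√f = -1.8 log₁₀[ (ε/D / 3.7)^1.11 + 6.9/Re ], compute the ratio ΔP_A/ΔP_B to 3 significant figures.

Pipe A: V = Q/A = 0.0096/0.02351 = 0.4084 m/s; Re = 2.903e+04; ε/D = 0.00026; Haaland → f = 0.02406; ΔP_A = f(L/D)(ρV²/2) = 125.7 Pa.
Pipe B: V = Q/A = 0.0096/0.03698 = 0.2596 m/s; Re = 2.314e+04; ε/D = 0.000281; Haaland → f = 0.02537; ΔP_B = f(L/D)(ρV²/2) = 232.3 Pa.
ΔP_A/ΔP_B = 125.7/232.3 = 0.541.

ΔP_A/ΔP_B ≈ 0.541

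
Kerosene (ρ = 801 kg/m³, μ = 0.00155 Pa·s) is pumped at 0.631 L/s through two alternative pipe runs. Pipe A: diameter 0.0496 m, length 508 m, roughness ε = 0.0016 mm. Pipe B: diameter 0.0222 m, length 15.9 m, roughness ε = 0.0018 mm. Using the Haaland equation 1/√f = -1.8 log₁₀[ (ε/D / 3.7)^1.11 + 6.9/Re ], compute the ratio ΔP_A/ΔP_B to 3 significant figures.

ΔP_A/ΔP_B ≈ 0.709

Pipe A: V = Q/A = 0.000631/0.001932 = 0.3266 m/s; Re = 8371; ε/D = 3.23e-05; Haaland → f = 0.03248; ΔP_A = f(L/D)(ρV²/2) = 1.421e+04 Pa.
Pipe B: V = Q/A = 0.000631/0.0003871 = 1.63 m/s; Re = 1.87e+04; ε/D = 8.11e-05; Haaland → f = 0.02631; ΔP_B = f(L/D)(ρV²/2) = 2.005e+04 Pa.
ΔP_A/ΔP_B = 1.421e+04/2.005e+04 = 0.709.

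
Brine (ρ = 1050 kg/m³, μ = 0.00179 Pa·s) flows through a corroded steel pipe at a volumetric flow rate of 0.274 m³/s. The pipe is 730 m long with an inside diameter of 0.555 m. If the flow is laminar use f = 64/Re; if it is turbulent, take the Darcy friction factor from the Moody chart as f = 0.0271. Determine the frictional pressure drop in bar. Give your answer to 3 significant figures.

Cross-sectional area A = πD²/4 = π(0.555)²/4 = 0.2419 m²; mean velocity V = Q/A = 0.274/0.2419 = 1.133 m/s.
Reynolds number Re = ρVD/μ = 1050 · 1.133 · 0.555 / 0.00179 = 3.687e+05.
Re > 4000 → turbulent; use the Moody-chart value f = 0.0271.
Darcy-Weisbach: ΔP = f(L/D)(ρV²/2) = 0.0271·(730/0.555)·(1050·1.133²/2) = 0.0271·1315·673.5 = 2.401e+04 Pa.
ΔP = 2.401e+04 Pa = 0.240 bar.

ΔP ≈ 0.240 bar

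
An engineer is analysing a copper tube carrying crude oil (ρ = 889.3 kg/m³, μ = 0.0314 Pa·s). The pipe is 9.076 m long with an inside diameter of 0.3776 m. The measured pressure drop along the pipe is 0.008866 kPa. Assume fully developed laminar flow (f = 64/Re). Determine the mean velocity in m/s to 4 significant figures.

V ≈ 0.1386 m/s

For laminar flow, f = 64/Re with Re = ρVD/μ, so Darcy-Weisbach reduces to ΔP = 32μLV/D². Solving for V: V = ΔP·D²/(32μL) = 8.866·(0.3776)²/(32·0.0314·9.076) = 0.1386 m/s.
Check: Re = ρVD/μ = 889.3·0.1386·0.3776/0.0314 = 1482 < 2300, so the laminar assumption holds.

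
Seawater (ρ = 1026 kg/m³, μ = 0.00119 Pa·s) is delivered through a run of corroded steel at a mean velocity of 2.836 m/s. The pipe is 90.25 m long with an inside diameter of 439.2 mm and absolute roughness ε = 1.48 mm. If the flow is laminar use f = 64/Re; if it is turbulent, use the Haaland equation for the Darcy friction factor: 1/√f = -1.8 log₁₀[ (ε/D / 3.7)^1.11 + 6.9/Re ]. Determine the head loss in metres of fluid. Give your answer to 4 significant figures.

h_f ≈ 2.291 m

Reynolds number Re = ρVD/μ = 1026 · 2.836 · 0.4392 / 0.00119 = 1.074e+06.
Re > 4000 → turbulent. Relative roughness ε/D = 0.00148/0.4392 = 0.00337. Haaland: 1/√f = -1.8 log₁₀[(0.00337/3.7)^1.11 + 6.9/1.074e+06] = -1.8 log₁₀[0.000422 + 6.43e-06] = 6.063, so f = 0.0272.
Darcy-Weisbach: ΔP = f(L/D)(ρV²/2) = 0.0272·(90.25/0.4392)·(1026·2.836²/2) = 0.0272·205.5·4126 = 2.306e+04 Pa.
Head loss h_f = ΔP/(ρg) = 2.306e+04/(1026·9.81) = 2.291 m.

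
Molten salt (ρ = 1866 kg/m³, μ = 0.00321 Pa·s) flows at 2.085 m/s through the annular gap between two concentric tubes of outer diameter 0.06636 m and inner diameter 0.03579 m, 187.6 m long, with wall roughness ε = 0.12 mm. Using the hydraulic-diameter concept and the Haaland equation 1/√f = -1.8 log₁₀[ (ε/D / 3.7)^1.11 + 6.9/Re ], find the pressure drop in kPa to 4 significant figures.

ΔP ≈ 767.4 kPa

Hydraulic diameter D_h = 4A/P = D_o - D_i = 0.06636 - 0.03579 = 0.03057 m.
Re = ρVD_h/μ = 1866·2.085·0.03057/0.00321 = 3.705e+04.
ε/D_h = 0.00012/0.03057 = 0.00393; Haaland gives 1/√f = -1.8 log₁₀[0.000499+0.000186] = 5.695, so f = 0.03083.
ΔP = f(L/D_h)(ρV²/2) = 0.03083·187.6/0.03057·4056 = 7.674e+05 Pa.
ΔP = 767.4 kPa.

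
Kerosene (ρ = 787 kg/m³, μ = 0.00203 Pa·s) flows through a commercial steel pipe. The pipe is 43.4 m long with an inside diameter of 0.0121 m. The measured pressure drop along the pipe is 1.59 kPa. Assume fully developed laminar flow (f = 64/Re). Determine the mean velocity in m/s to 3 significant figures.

For laminar flow, f = 64/Re with Re = ρVD/μ, so Darcy-Weisbach reduces to ΔP = 32μLV/D². Solving for V: V = ΔP·D²/(32μL) = 1590·(0.0121)²/(32·0.00203·43.4) = 0.08257 m/s.
Check: Re = ρVD/μ = 787·0.08257·0.0121/0.00203 = 387.3 < 2300, so the laminar assumption holds.

V ≈ 0.0826 m/s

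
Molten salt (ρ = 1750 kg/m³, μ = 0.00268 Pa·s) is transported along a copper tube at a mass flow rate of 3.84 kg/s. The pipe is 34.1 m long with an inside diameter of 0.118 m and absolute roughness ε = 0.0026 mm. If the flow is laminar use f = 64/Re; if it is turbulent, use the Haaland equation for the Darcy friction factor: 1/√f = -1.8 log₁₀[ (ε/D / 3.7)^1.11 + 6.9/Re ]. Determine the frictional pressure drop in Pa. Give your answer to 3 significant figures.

A = πD²/4 = π(0.118)²/4 = 0.01094 m²; mean velocity V = ṁ/(ρA) = 3.84/(1750 · 0.01094) = 0.2007 m/s.
Reynolds number Re = ρVD/μ = 1750 · 0.2007 · 0.118 / 0.00268 = 1.546e+04.
Re > 4000 → turbulent. Relative roughness ε/D = 2.6e-06/0.118 = 2.2e-05. Haaland: 1/√f = -1.8 log₁₀[(2.2e-05/3.7)^1.11 + 6.9/1.546e+04] = -1.8 log₁₀[1.59e-06 + 0.000446] = 6.028, so f = 0.02752.
Darcy-Weisbach: ΔP = f(L/D)(ρV²/2) = 0.02752·(34.1/0.118)·(1750·0.2007²/2) = 0.02752·289·35.23 = 280.2 Pa.

ΔP ≈ 280 Pa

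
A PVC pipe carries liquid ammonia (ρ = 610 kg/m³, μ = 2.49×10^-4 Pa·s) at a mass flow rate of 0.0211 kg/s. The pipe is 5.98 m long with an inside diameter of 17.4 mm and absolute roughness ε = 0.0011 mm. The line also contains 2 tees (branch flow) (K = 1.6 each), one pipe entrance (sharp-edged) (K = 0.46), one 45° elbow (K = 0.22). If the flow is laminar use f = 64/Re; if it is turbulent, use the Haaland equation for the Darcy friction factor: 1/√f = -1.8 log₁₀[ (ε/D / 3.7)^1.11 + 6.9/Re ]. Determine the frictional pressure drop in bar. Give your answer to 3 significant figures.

A = πD²/4 = π(0.0174)²/4 = 0.0002378 m²; mean velocity V = ṁ/(ρA) = 0.0211/(610 · 0.0002378) = 0.1455 m/s.
Reynolds number Re = ρVD/μ = 610 · 0.1455 · 0.0174 / 0.000249 = 6201.
Re > 4000 → turbulent. Relative roughness ε/D = 1.1e-06/0.0174 = 6.32e-05. Haaland: 1/√f = -1.8 log₁₀[(6.32e-05/3.7)^1.11 + 6.9/6201] = -1.8 log₁₀[5.11e-06 + 0.00111] = 5.313, so f = 0.03543.
Total minor-loss coefficient ΣK = 2·1.6 + 1·0.46 + 1·0.22 = 3.88.
ΔP = [f·L/D + ΣK]·(ρV²/2) = [0.03543·5.98/0.0174 + 3.88]·(610·0.1455²/2) = [12.18 + 3.88]·6.454 = 103.6 Pa.
ΔP = 103.6 Pa = 0.00104 bar.

ΔP ≈ 0.00104 bar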